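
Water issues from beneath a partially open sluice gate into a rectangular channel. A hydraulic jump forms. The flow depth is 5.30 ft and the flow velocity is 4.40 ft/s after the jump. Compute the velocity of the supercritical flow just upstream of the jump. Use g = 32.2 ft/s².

Fr₂ = V₂/√(g·y₂) = 4.40/√(32.2×5.30) = 0.337.
The Bélanger relation is symmetric: y₁/y₂ = ½[√(1 + 8Fr₂²) − 1] = ½[√1.908 − 1] = 0.191.
y₁ = 0.191 × 5.30 = 1.01 ft.
V₁ = q/y₁ = 23.3/1.01 = 23.1 ft/s.

V₁ = 23.1 ft/s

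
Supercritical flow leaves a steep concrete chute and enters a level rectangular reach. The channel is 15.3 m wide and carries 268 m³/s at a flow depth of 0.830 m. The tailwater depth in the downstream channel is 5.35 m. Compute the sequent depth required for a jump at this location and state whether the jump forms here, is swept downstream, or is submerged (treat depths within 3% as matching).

q = Q/b = 268/15.3 = 17.5 m²/s; V₁ = q/y₁ = 21.1 m/s. Fr₁ = V₁/√(g·y₁) = 7.40.
Sequent-depth ratio: y₂/y₁ = ½[√(1 + 8Fr₁²) − 1] = ½[√438.6 − 1] = 9.97.
y₂ = 9.97 × 0.830 = 8.28 m.
Tailwater y_tw = 5.35 m: y_tw < y₂, so the jump is swept downstream.

y₂ = 8.28 m; the jump is swept downstream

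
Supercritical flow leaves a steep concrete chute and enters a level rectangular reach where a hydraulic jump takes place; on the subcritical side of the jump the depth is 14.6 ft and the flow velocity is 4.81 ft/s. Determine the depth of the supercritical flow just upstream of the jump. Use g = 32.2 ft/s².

Fr₂ = V₂/√(g·y₂) = 4.81/√(32.2×14.6) = 0.222.
The Bélanger relation is symmetric: y₁/y₂ = ½[√(1 + 8Fr₂²) − 1] = ½[√1.394 − 1] = 0.0903.
y₁ = 0.0903 × 14.6 = 1.32 ft.

y₁ = 1.32 ft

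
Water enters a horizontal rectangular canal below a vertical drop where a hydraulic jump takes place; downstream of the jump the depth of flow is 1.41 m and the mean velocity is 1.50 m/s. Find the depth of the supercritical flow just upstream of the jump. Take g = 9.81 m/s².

Fr₂ = V₂/√(g·y₂) = 1.50/√(9.81×1.41) = 0.403.
Applying the sequent-depth relation in reverse, y₁/y₂ = ½[√(1 + 8Fr₂²) − 1] = ½[√2.301 − 1] = 0.259.
y₁ = 0.259 × 1.41 = 0.364 m.

y₁ = 0.364 m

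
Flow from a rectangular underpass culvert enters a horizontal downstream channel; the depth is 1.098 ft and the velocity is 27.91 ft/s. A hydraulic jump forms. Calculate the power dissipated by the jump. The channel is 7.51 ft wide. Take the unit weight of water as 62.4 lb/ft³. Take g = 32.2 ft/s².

P = 159.7 hp

Fr₁ = V₁/√(g·y₁) = 27.91/√(32.2×1.098) = 4.694.
Bélanger equation: y₂/y₁ = ½[√(1 + 8Fr₁²) − 1] = ½[√177.26 − 1] = 6.157.
y₂ = 6.157 × 1.098 = 6.760 ft.
q = V₁·y₁ = 27.91 × 1.098 = 30.65 ft²/s. V₂ = q/y₂ = 30.65/6.760 = 4.533 ft/s. E₁ = y₁ + V₁²/2g = 13.19 ft; E₂ = y₂ + V₂²/2g = 7.079 ft. ΔE = E₁ − E₂ = 6.114 ft.
Q = q·b = 30.65 × 7.51 = 230.1 cfs. P = γ·Q·ΔE/550 = 62.4 × 230.1 × 6.114 / 550 = 159.7 hp.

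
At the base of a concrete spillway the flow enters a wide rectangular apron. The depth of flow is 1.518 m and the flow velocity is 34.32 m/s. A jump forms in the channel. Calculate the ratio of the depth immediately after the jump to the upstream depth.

Fr₁ = V₁/√(g·y₁) = 34.32/√(9.81×1.518) = 8.894.
By Bélanger, y₂/y₁ = ½[√(1 + 8Fr₁²) − 1] = ½[√633.77 − 1] = 12.09.

y₂/y₁ = 12.09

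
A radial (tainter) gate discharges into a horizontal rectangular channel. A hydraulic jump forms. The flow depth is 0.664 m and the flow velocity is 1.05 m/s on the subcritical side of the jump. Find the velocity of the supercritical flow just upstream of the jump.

Fr₂ = V₂/√(g·y₂) = 1.05/√(9.81×0.664) = 0.411.
The Bélanger relation is symmetric: y₁/y₂ = ½[√(1 + 8Fr₂²) − 1] = ½[√2.354 − 1] = 0.267.
y₁ = 0.267 × 0.664 = 0.177 m.
V₁ = q/y₁ = 0.697/0.177 = 3.93 m/s.

V₁ = 3.93 m/s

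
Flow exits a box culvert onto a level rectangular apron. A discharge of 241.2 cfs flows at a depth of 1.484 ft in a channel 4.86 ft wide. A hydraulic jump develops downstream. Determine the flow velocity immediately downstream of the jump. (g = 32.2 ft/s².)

q = Q/b = 241.2/4.86 = 49.63 ft²/s; V₁ = q/y₁ = 33.44 ft/s. Fr₁ = V₁/√(g·y₁) = 4.838.
Bélanger equation: y₂/y₁ = ½[√(1 + 8Fr₁²) − 1] = ½[√188.25 − 1] = 6.360.
y₂ = 6.360 × 1.484 = 9.438 ft.
V₂ = q/y₂ = 49.63/9.438 = 5.258 ft/s.

V₂ = 5.258 ft/s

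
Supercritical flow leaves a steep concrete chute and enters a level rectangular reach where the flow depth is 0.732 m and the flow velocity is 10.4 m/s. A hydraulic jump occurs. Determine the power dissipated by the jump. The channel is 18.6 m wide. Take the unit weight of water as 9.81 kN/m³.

Fr₁ = V₁/√(g·y₁) = 10.4/√(9.81×0.732) = 3.88.
By Bélanger, y₂/y₁ = ½[√(1 + 8Fr₁²) − 1] = ½[√121.5 − 1] = 5.01.
y₂ = 5.01 × 0.732 = 3.67 m.
Head loss: ΔE = (y₂ − y₁)³/(4y₁y₂) = (3.67 − 0.732)³/(4×0.732×3.67) = 25.3/10.7 = 2.36 m.
q = V₁·y₁ = 10.4 × 0.732 = 7.61 m²/s. Q = q·b = 7.61 × 18.6 = 142 m³/s. P = γ·Q·ΔE = 9.81 × 142 × 2.36 = 3274 kW.

P = 3274 kW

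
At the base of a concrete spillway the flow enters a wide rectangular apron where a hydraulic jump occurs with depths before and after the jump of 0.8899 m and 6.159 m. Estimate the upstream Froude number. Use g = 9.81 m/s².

Fr₁ = 5.236

For a rectangular channel the momentum equation gives q² = ½·g·y₁·y₂·(y₁ + y₂) = ½×9.81×0.8899×6.159×7.049 = 189.5.
q = √189.5 = 13.77 m²/s.
V₁ = q/y₁ = 15.47 m/s; Fr₁ = V₁/√(g·y₁) = 5.236.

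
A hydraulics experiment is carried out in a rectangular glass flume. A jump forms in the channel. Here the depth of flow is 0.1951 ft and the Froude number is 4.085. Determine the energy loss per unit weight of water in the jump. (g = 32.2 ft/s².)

Fr₁ = 4.085 (given).
Bélanger equation: y₂/y₁ = ½[√(1 + 8Fr₁²) − 1] = ½[√134.50 − 1] = 5.299.
y₂ = 5.299 × 0.1951 = 1.034 ft.
V₁ = Fr₁·√(g·y₁) = 4.085×√(32.2×0.1951) = 10.24 ft/s; q = V₁·y₁ = 1.998 ft²/s. V₂ = q/y₂ = 1.998/1.034 = 1.932 ft/s. E₁ = y₁ + V₁²/2g = 1.823 ft; E₂ = y₂ + V₂²/2g = 1.092 ft. ΔE = E₁ − E₂ = 0.7312 ft.

ΔE = 0.7312 ft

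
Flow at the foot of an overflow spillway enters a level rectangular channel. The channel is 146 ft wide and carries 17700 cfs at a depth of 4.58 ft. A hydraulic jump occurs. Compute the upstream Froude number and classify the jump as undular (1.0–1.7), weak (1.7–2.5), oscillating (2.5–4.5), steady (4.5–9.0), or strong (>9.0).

Fr₁ = 2.18; weak jump

q = Q/b = 17700/146 = 121 ft²/s; V₁ = q/y₁ = 26.5 ft/s. Fr₁ = V₁/√(g·y₁) = 2.18.
Fr₁ = 2.18 lies in the weak range.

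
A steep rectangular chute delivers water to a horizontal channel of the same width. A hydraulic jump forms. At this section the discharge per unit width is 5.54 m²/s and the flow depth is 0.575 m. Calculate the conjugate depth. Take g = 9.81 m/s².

V₁ = q/y₁ = 5.54/0.575 = 9.63 m/s. Fr₁ = V₁/√(g·y₁) = 9.63/√(9.81×0.575) = 4.06.
From the momentum equation for a rectangular channel, y₂/y₁ = ½[√(1 + 8Fr₁²) − 1] = ½[√132.7 − 1] = 5.26.
y₂ = 5.26 × 0.575 = 3.02 m.

y₂ = 3.02 m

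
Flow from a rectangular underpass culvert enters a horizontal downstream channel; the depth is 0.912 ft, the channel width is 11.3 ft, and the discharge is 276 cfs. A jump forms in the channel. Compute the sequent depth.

y₂ = 5.93 ft

q = Q/b = 276/11.3 = 24.4 ft²/s; V₁ = q/y₁ = 26.8 ft/s. Fr₁ = V₁/√(g·y₁) = 4.94.
Bélanger equation: y₂/y₁ = ½[√(1 + 8Fr₁²) − 1] = ½[√196.4 − 1] = 6.51.
y₂ = 6.51 × 0.912 = 5.93 ft.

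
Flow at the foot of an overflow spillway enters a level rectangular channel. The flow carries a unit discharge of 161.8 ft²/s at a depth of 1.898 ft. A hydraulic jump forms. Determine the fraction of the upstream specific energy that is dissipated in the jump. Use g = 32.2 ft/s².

ΔE/E₁ = 0.749 (74.9%)

V₁ = q/y₁ = 161.8/1.898 = 85.25 ft/s. Fr₁ = V₁/√(g·y₁) = 85.25/√(32.2×1.898) = 10.90.
By Bélanger, y₂/y₁ = ½[√(1 + 8Fr₁²) − 1] = ½[√952.27 − 1] = 14.93.
y₂ = 14.93 × 1.898 = 28.34 ft.
E₁ = y₁ + V₁²/2g = 114.7 ft. ΔE = (y₂ − y₁)³/(4y₁y₂) = 85.90 ft. ΔE/E₁ = 85.90/114.7 = 0.749.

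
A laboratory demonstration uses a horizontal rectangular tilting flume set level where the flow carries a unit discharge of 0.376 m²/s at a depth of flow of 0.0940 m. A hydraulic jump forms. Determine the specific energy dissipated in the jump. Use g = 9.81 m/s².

V₁ = q/y₁ = 0.376/0.0940 = 4.00 m/s. Fr₁ = V₁/√(g·y₁) = 4.00/√(9.81×0.0940) = 4.17.
Bélanger equation: y₂/y₁ = ½[√(1 + 8Fr₁²) − 1] = ½[√139.8 − 1] = 5.41.
y₂ = 5.41 × 0.0940 = 0.509 m.
Head loss: ΔE = (y₂ − y₁)³/(4y₁y₂) = (0.509 − 0.0940)³/(4×0.0940×0.509) = 0.0713/0.191 = 0.373 m.

ΔE = 0.373 m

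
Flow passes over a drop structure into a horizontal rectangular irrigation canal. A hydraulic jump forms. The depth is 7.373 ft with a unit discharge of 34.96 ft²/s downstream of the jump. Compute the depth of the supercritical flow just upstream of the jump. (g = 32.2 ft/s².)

y₁ = 1.201 ft

V₂ = q/y₂ = 34.96/7.373 = 4.742 ft/s; Fr₂ = V₂/√(g·y₂) = 0.3077.
Applying the sequent-depth relation in reverse, y₁/y₂ = ½[√(1 + 8Fr₂²) − 1] = ½[√1.7576 − 1] = 0.1629.
y₁ = 0.1629 × 7.373 = 1.201 ft.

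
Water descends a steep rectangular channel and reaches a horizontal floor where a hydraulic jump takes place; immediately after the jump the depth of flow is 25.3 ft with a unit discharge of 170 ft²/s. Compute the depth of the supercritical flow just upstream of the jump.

V₂ = q/y₂ = 170/25.3 = 6.72 ft/s; Fr₂ = V₂/√(g·y₂) = 0.235.
From the momentum equation (using Fr₂), y₁/y₂ = ½[√(1 + 8Fr₂²) − 1] = ½[√1.443 − 1] = 0.101.
y₁ = 0.101 × 25.3 = 2.55 ft.

y₁ = 2.55 ft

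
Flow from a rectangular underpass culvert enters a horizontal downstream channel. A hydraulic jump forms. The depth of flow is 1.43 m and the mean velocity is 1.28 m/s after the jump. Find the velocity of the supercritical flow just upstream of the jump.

Fr₂ = V₂/√(g·y₂) = 1.28/√(9.81×1.43) = 0.342.
The Bélanger relation is symmetric: y₁/y₂ = ½[√(1 + 8Fr₂²) − 1] = ½[√1.934 − 1] = 0.195.
y₁ = 0.195 × 1.43 = 0.279 m.
V₁ = q/y₁ = 1.83/0.279 = 6.55 m/s.

V₁ = 6.55 m/s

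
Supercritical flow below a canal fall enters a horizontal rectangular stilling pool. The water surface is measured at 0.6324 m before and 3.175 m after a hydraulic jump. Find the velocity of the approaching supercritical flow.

V₁ = 9.683 m/s

For a rectangular channel the momentum equation gives q² = ½·g·y₁·y₂·(y₁ + y₂) = ½×9.81×0.6324×3.175×3.807 = 37.50.
q = √37.50 = 6.124 m²/s.
V₁ = q/y₁ = 6.124/0.6324 = 9.683 m/s.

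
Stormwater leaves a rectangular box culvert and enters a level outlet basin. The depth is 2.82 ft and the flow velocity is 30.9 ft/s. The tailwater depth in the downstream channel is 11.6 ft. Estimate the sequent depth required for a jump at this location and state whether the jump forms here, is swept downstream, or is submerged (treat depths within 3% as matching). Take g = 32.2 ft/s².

Fr₁ = V₁/√(g·y₁) = 30.9/√(32.2×2.82) = 3.24.
Conjugate-depth relation: y₂/y₁ = ½[√(1 + 8Fr₁²) − 1] = ½[√85.12 − 1] = 4.11.
y₂ = 4.11 × 2.82 = 11.6 ft.
Tailwater y_tw = 11.6 ft: y_tw ≈ y₂, so the jump forms here.

y₂ = 11.6 ft; the jump forms here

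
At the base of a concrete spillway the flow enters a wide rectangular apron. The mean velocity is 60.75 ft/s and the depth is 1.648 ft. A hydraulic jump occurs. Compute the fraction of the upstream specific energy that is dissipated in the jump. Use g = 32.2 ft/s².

Fr₁ = V₁/√(g·y₁) = 60.75/√(32.2×1.648) = 8.339.
Sequent-depth ratio: y₂/y₁ = ½[√(1 + 8Fr₁²) − 1] = ½[√557.38 − 1] = 11.30.
y₂ = 11.30 × 1.648 = 18.63 ft.
E₁ = y₁ + V₁²/2g = 58.95 ft. ΔE = (y₂ − y₁)³/(4y₁y₂) = 39.88 ft. ΔE/E₁ = 39.88/58.95 = 0.676.

ΔE/E₁ = 0.676 (67.6%)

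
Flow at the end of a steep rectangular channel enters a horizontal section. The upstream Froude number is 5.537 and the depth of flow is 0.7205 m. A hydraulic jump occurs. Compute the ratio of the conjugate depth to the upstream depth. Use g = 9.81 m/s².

Fr₁ = 5.537 (given).
Sequent-depth ratio: y₂/y₁ = ½[√(1 + 8Fr₁²) − 1] = ½[√246.27 − 1] = 7.346.

y₂/y₁ = 7.346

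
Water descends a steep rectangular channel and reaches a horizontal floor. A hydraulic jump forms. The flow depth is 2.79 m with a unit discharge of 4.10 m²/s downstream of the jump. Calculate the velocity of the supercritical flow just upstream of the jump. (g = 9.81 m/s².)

V₂ = q/y₂ = 4.10/2.79 = 1.47 m/s; Fr₂ = V₂/√(g·y₂) = 0.281.
Since the conjugate-depth ratio holds either way, y₁/y₂ = ½[√(1 + 8Fr₂²) − 1] = ½[√1.631 − 1] = 0.139.
y₁ = 0.139 × 2.79 = 0.387 m.
V₁ = q/y₁ = 4.10/0.387 = 10.6 m/s.

V₁ = 10.6 m/s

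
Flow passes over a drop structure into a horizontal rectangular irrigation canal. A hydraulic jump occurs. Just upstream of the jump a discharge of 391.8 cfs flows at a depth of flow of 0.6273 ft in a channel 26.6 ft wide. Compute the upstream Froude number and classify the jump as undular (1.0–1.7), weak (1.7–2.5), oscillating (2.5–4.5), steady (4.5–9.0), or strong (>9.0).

Fr₁ = 5.224; steady jump

q = Q/b = 391.8/26.6 = 14.73 ft²/s; V₁ = q/y₁ = 23.48 ft/s. Fr₁ = V₁/√(g·y₁) = 5.224.
Fr₁ = 5.224 lies in the steady range.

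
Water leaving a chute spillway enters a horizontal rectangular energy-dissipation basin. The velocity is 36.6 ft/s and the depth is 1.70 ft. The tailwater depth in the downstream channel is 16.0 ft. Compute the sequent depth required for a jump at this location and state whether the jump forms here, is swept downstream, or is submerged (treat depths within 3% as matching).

Fr₁ = V₁/√(g·y₁) = 36.6/√(32.2×1.70) = 4.95.
Conjugate-depth relation: y₂/y₁ = ½[√(1 + 8Fr₁²) − 1] = ½[√196.8 − 1] = 6.51.
y₂ = 6.51 × 1.70 = 11.1 ft.
Tailwater y_tw = 16.0 ft: y_tw > y₂, so the jump is submerged.

y₂ = 11.1 ft; the jump is submerged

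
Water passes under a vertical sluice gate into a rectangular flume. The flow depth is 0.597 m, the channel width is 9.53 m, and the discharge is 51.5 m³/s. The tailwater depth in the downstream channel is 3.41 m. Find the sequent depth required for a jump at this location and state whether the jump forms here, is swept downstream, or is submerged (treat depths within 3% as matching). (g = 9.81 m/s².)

y₂ = 2.87 m; the jump is submerged

q = Q/b = 51.5/9.53 = 5.40 m²/s; V₁ = q/y₁ = 9.05 m/s. Fr₁ = V₁/√(g·y₁) = 3.74.
Sequent-depth ratio: y₂/y₁ = ½[√(1 + 8Fr₁²) − 1] = ½[√112.9 − 1] = 4.81.
y₂ = 4.81 × 0.597 = 2.87 m.
Tailwater y_tw = 3.41 m: y_tw > y₂, so the jump is submerged.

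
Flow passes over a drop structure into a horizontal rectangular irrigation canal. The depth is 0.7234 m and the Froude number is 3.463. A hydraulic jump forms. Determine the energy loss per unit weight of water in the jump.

ΔE = 1.640 m

Fr₁ = 3.463 (given).
Bélanger equation: y₂/y₁ = ½[√(1 + 8Fr₁²) − 1] = ½[√96.939 − 1] = 4.423.
y₂ = 4.423 × 0.7234 = 3.200 m.
V₁ = Fr₁·√(g·y₁) = 3.463×√(9.81×0.7234) = 9.225 m/s; q = V₁·y₁ = 6.674 m²/s. V₂ = q/y₂ = 6.674/3.200 = 2.086 m/s. E₁ = y₁ + V₁²/2g = 5.061 m; E₂ = y₂ + V₂²/2g = 3.421 m. ΔE = E₁ − E₂ = 1.640 m.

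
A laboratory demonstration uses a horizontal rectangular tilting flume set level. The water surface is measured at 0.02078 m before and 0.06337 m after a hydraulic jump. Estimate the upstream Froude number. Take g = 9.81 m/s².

Fr₁ = 2.485

For a rectangular channel the momentum equation gives q² = ½·g·y₁·y₂·(y₁ + y₂) = ½×9.81×0.02078×0.06337×0.08415 = 0.0005435.
q = √0.0005435 = 0.02331 m²/s.
V₁ = q/y₁ = 1.122 m/s; Fr₁ = V₁/√(g·y₁) = 2.485.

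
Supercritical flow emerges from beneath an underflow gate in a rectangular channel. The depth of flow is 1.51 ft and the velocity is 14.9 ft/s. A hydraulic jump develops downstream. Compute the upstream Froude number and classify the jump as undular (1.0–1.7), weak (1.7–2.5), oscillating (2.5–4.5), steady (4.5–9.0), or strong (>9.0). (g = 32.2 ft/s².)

Fr₁ = V₁/√(g·y₁) = 14.9/√(32.2×1.51) = 2.14.
Fr₁ = 2.14 lies in the weak range.

Fr₁ = 2.14; weak jump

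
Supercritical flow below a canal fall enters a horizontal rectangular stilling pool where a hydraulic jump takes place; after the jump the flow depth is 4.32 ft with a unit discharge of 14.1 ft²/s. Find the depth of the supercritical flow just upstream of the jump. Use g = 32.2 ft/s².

V₂ = q/y₂ = 14.1/4.32 = 3.26 ft/s; Fr₂ = V₂/√(g·y₂) = 0.277.
From the momentum equation (using Fr₂), y₁/y₂ = ½[√(1 + 8Fr₂²) − 1] = ½[√1.613 − 1] = 0.135.
y₁ = 0.135 × 4.32 = 0.583 ft.

y₁ = 0.583 ft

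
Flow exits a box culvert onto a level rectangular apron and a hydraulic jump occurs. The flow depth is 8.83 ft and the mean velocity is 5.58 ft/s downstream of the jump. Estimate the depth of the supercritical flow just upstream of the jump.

Fr₂ = V₂/√(g·y₂) = 5.58/√(32.2×8.83) = 0.331.
From the momentum equation (using Fr₂), y₁/y₂ = ½[√(1 + 8Fr₂²) − 1] = ½[√1.876 − 1] = 0.185.
y₁ = 0.185 × 8.83 = 1.63 ft.

y₁ = 1.63 ft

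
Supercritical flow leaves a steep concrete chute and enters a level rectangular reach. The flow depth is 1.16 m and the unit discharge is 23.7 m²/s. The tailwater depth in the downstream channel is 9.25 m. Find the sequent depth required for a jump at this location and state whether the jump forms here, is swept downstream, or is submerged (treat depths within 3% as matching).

y₂ = 9.37 m; the jump forms here

V₁ = q/y₁ = 23.7/1.16 = 20.4 m/s. Fr₁ = V₁/√(g·y₁) = 20.4/√(9.81×1.16) = 6.06.
Bélanger equation: y₂/y₁ = ½[√(1 + 8Fr₁²) − 1] = ½[√294.5 − 1] = 8.08.
y₂ = 8.08 × 1.16 = 9.37 m.
Tailwater y_tw = 9.25 m: y_tw ≈ y₂, so the jump forms here.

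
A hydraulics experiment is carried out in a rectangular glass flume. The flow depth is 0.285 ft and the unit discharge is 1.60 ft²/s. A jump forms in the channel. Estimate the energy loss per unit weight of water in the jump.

ΔE = 0.0524 ft

V₁ = q/y₁ = 1.60/0.285 = 5.61 ft/s. Fr₁ = V₁/√(g·y₁) = 5.61/√(32.2×0.285) = 1.85.
Bélanger equation: y₂/y₁ = ½[√(1 + 8Fr₁²) − 1] = ½[√28.48 − 1] = 2.17.
y₂ = 2.17 × 0.285 = 0.618 ft.
V₂ = q/y₂ = 1.60/0.618 = 2.59 ft/s. E₁ = y₁ + V₁²/2g = 0.774 ft; E₂ = y₂ + V₂²/2g = 0.722 ft. ΔE = E₁ − E₂ = 0.0524 ft.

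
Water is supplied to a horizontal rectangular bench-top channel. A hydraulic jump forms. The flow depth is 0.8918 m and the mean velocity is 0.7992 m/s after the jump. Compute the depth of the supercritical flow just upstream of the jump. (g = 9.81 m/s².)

y₁ = 0.1153 m

Fr₂ = V₂/√(g·y₂) = 0.7992/√(9.81×0.8918) = 0.2702.
Since the conjugate-depth ratio holds either way, y₁/y₂ = ½[√(1 + 8Fr₂²) − 1] = ½[√1.5841 − 1] = 0.1293.
y₁ = 0.1293 × 0.8918 = 0.1153 m.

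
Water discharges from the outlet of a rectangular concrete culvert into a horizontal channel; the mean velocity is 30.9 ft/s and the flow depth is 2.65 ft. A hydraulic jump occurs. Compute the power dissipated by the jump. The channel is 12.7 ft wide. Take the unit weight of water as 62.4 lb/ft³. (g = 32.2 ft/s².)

P = 634 hp

Fr₁ = V₁/√(g·y₁) = 30.9/√(32.2×2.65) = 3.35.
Sequent-depth ratio: y₂/y₁ = ½[√(1 + 8Fr₁²) − 1] = ½[√90.52 − 1] = 4.26.
y₂ = 4.26 × 2.65 = 11.3 ft.
Head loss: ΔE = (y₂ − y₁)³/(4y₁y₂) = (11.3 − 2.65)³/(4×2.65×11.3) = 643/120 = 5.38 ft.
q = V₁·y₁ = 30.9 × 2.65 = 81.9 ft²/s. Q = q·b = 81.9 × 12.7 = 1040 cfs. P = γ·Q·ΔE/550 = 62.4 × 1040 × 5.38 / 550 = 634 hp.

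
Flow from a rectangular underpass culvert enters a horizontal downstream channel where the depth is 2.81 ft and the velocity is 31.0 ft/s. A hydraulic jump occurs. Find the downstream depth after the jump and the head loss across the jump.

Fr₁ = V₁/√(g·y₁) = 31.0/√(32.2×2.81) = 3.26.
Conjugate-depth relation: y₂/y₁ = ½[√(1 + 8Fr₁²) − 1] = ½[√85.97 − 1] = 4.14.
y₂ = 4.14 × 2.81 = 11.6 ft.
q = V₁·y₁ = 31.0 × 2.81 = 87.1 ft²/s. V₂ = q/y₂ = 87.1/11.6 = 7.50 ft/s. E₁ = y₁ + V₁²/2g = 17.7 ft; E₂ = y₂ + V₂²/2g = 12.5 ft. ΔE = E₁ − E₂ = 5.24 ft.

y₂ = 11.6 ft; ΔE = 5.24 ft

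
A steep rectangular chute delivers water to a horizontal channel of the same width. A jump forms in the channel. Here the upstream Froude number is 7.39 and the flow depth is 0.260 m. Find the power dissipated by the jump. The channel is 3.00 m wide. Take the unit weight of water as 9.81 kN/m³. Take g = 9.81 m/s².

P = 424 kW

Fr₁ = 7.39 (given).
By Bélanger, y₂/y₁ = ½[√(1 + 8Fr₁²) − 1] = ½[√437.9 − 1] = 9.96.
y₂ = 9.96 × 0.260 = 2.59 m.
V₁ = Fr₁·√(g·y₁) = 7.39×√(9.81×0.260) = 11.8 m/s; q = V₁·y₁ = 3.07 m²/s. V₂ = q/y₂ = 3.07/2.59 = 1.18 m/s. E₁ = y₁ + V₁²/2g = 7.36 m; E₂ = y₂ + V₂²/2g = 2.66 m. ΔE = E₁ − E₂ = 4.70 m.
Q = q·b = 3.07 × 3.00 = 9.21 m³/s. P = γ·Q·ΔE = 9.81 × 9.21 × 4.70 = 424 kW.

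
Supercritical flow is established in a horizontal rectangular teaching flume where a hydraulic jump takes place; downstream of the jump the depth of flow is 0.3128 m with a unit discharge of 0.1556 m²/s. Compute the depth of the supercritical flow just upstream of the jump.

y₁ = 0.04420 m

V₂ = q/y₂ = 0.1556/0.3128 = 0.4974 m/s; Fr₂ = V₂/√(g·y₂) = 0.2840.
From the momentum equation (using Fr₂), y₁/y₂ = ½[√(1 + 8Fr₂²) − 1] = ½[√1.6451 − 1] = 0.1413.
y₁ = 0.1413 × 0.3128 = 0.04420 m.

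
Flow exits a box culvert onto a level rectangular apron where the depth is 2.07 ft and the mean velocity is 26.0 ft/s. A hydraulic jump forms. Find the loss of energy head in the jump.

Fr₁ = V₁/√(g·y₁) = 26.0/√(32.2×2.07) = 3.18.
Sequent-depth ratio: y₂/y₁ = ½[√(1 + 8Fr₁²) − 1] = ½[√82.14 − 1] = 4.03.
y₂ = 4.03 × 2.07 = 8.35 ft.
q = V₁·y₁ = 26.0 × 2.07 = 53.8 ft²/s. V₂ = q/y₂ = 53.8/8.35 = 6.45 ft/s. E₁ = y₁ + V₁²/2g = 12.6 ft; E₂ = y₂ + V₂²/2g = 8.99 ft. ΔE = E₁ − E₂ = 3.58 ft.

ΔE = 3.58 ft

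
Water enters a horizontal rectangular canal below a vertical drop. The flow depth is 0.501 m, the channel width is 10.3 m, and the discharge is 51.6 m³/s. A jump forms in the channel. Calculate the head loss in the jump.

q = Q/b = 51.6/10.3 = 5.01 m²/s; V₁ = q/y₁ = 10.00 m/s. Fr₁ = V₁/√(g·y₁) = 4.51.
Conjugate-depth relation: y₂/y₁ = ½[√(1 + 8Fr₁²) − 1] = ½[√163.8 − 1] = 5.90.
y₂ = 5.90 × 0.501 = 2.96 m.
Head loss: ΔE = (y₂ − y₁)³/(4y₁y₂) = (2.96 − 0.501)³/(4×0.501×2.96) = 14.8/5.92 = 2.50 m.

ΔE = 2.50 m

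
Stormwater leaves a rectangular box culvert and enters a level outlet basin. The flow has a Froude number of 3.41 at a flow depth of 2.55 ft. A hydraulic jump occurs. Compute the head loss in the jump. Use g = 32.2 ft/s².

ΔE = 5.50 ft

Fr₁ = 3.41 (given).
Sequent-depth ratio: y₂/y₁ = ½[√(1 + 8Fr₁²) − 1] = ½[√94.02 − 1] = 4.35.
y₂ = 4.35 × 2.55 = 11.1 ft.
V₁ = Fr₁·√(g·y₁) = 3.41×√(32.2×2.55) = 30.9 ft/s; q = V₁·y₁ = 78.8 ft²/s. V₂ = q/y₂ = 78.8/11.1 = 7.11 ft/s. E₁ = y₁ + V₁²/2g = 17.4 ft; E₂ = y₂ + V₂²/2g = 11.9 ft. ΔE = E₁ − E₂ = 5.50 ft.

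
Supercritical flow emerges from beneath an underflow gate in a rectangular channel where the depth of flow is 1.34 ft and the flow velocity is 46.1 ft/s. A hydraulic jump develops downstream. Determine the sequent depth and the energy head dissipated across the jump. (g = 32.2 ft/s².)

y₂ = 12.6 ft; ΔE = 21.3 ft

Fr₁ = V₁/√(g·y₁) = 46.1/√(32.2×1.34) = 7.02.
From the momentum equation for a rectangular channel, y₂/y₁ = ½[√(1 + 8Fr₁²) − 1] = ½[√395.0 − 1] = 9.44.
y₂ = 9.44 × 1.34 = 12.6 ft.
q = V₁·y₁ = 46.1 × 1.34 = 61.8 ft²/s. V₂ = q/y₂ = 61.8/12.6 = 4.88 ft/s. E₁ = y₁ + V₁²/2g = 34.3 ft; E₂ = y₂ + V₂²/2g = 13.0 ft. ΔE = E₁ − E₂ = 21.3 ft.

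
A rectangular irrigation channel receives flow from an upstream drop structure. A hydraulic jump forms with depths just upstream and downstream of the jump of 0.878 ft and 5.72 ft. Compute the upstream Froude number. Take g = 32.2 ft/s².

Fr₁ = 4.95

For a rectangular channel the momentum equation gives q² = ½·g·y₁·y₂·(y₁ + y₂) = ½×32.2×0.878×5.72×6.60 = 533.
q = √533 = 23.1 ft²/s.
V₁ = q/y₁ = 26.3 ft/s; Fr₁ = V₁/√(g·y₁) = 4.95.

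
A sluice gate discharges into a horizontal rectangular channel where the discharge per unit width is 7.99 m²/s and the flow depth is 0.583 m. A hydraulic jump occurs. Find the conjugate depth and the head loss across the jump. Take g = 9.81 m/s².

V₁ = q/y₁ = 7.99/0.583 = 13.7 m/s. Fr₁ = V₁/√(g·y₁) = 13.7/√(9.81×0.583) = 5.73.
By Bélanger, y₂/y₁ = ½[√(1 + 8Fr₁²) − 1] = ½[√263.7 − 1] = 7.62.
y₂ = 7.62 × 0.583 = 4.44 m.
V₂ = q/y₂ = 7.99/4.44 = 1.80 m/s. E₁ = y₁ + V₁²/2g = 10.2 m; E₂ = y₂ + V₂²/2g = 4.61 m. ΔE = E₁ − E₂ = 5.55 m.

y₂ = 4.44 m; ΔE = 5.55 m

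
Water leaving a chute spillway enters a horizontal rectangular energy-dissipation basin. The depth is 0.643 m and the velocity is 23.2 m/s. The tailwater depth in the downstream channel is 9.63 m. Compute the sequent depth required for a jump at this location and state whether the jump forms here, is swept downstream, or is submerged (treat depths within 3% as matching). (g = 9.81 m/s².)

y₂ = 8.08 m; the jump is submerged

Fr₁ = V₁/√(g·y₁) = 23.2/√(9.81×0.643) = 9.24.
Conjugate-depth relation: y₂/y₁ = ½[√(1 + 8Fr₁²) − 1] = ½[√683.6 − 1] = 12.6.
y₂ = 12.6 × 0.643 = 8.08 m.
Tailwater y_tw = 9.63 m: y_tw > y₂, so the jump is submerged.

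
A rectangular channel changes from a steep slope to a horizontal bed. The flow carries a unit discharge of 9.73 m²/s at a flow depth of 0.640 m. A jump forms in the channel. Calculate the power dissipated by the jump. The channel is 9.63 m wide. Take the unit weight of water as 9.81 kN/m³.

V₁ = q/y₁ = 9.73/0.640 = 15.2 m/s. Fr₁ = V₁/√(g·y₁) = 15.2/√(9.81×0.640) = 6.07.
By Bélanger, y₂/y₁ = ½[√(1 + 8Fr₁²) − 1] = ½[√295.5 − 1] = 8.10.
y₂ = 8.10 × 0.640 = 5.18 m.
V₂ = q/y₂ = 9.73/5.18 = 1.88 m/s. E₁ = y₁ + V₁²/2g = 12.4 m; E₂ = y₂ + V₂²/2g = 5.36 m. ΔE = E₁ − E₂ = 7.06 m.
Q = q·b = 9.73 × 9.63 = 93.7 m³/s. P = γ·Q·ΔE = 9.81 × 93.7 × 7.06 = 6489 kW.

P = 6489 kW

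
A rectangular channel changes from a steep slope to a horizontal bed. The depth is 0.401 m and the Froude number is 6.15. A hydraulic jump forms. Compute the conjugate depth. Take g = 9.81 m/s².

Fr₁ = 6.15 (given).
Sequent-depth ratio: y₂/y₁ = ½[√(1 + 8Fr₁²) − 1] = ½[√303.6 − 1] = 8.21.
y₂ = 8.21 × 0.401 = 3.29 m.

y₂ = 3.29 m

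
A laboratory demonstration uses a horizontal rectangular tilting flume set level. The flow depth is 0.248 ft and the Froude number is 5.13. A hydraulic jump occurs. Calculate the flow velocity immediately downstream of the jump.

Fr₁ = 5.13 (given).
Conjugate-depth relation: y₂/y₁ = ½[√(1 + 8Fr₁²) − 1] = ½[√211.5 − 1] = 6.77.
y₂ = 6.77 × 0.248 = 1.68 ft.
V₁ = Fr₁·√(g·y₁) = 5.13×√(32.2×0.248) = 14.5 ft/s; q = V₁·y₁ = 3.60 ft²/s.
V₂ = q/y₂ = 3.60/1.68 = 2.14 ft/s.

V₂ = 2.14 ft/s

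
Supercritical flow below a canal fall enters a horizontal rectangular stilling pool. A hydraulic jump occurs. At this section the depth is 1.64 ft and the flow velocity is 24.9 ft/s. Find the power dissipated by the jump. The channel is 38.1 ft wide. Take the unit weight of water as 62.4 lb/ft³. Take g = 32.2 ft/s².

P = 634 hp

Fr₁ = V₁/√(g·y₁) = 24.9/√(32.2×1.64) = 3.43.
Conjugate-depth relation: y₂/y₁ = ½[√(1 + 8Fr₁²) − 1] = ½[√94.93 − 1] = 4.37.
y₂ = 4.37 × 1.64 = 7.17 ft.
Head loss: ΔE = (y₂ − y₁)³/(4y₁y₂) = (7.17 − 1.64)³/(4×1.64×7.17) = 169/47.0 = 3.59 ft.
q = V₁·y₁ = 24.9 × 1.64 = 40.8 ft²/s. Q = q·b = 40.8 × 38.1 = 1556 cfs. P = γ·Q·ΔE/550 = 62.4 × 1556 × 3.59 / 550 = 634 hp.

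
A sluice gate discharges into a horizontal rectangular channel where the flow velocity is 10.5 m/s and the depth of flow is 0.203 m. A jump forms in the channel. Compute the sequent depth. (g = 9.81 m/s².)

y₂ = 2.04 m

Fr₁ = V₁/√(g·y₁) = 10.5/√(9.81×0.203) = 7.44.
Conjugate-depth relation: y₂/y₁ = ½[√(1 + 8Fr₁²) − 1] = ½[√443.9 − 1] = 10.0.
y₂ = 10.0 × 0.203 = 2.04 m.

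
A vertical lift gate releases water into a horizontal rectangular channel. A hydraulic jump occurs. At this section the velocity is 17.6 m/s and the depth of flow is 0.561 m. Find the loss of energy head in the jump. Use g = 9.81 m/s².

ΔE = 10.5 m

Fr₁ = V₁/√(g·y₁) = 17.6/√(9.81×0.561) = 7.50.
Bélanger equation: y₂/y₁ = ½[√(1 + 8Fr₁²) − 1] = ½[√451.3 − 1] = 10.1.
y₂ = 10.1 × 0.561 = 5.68 m.
q = V₁·y₁ = 17.6 × 0.561 = 9.87 m²/s. V₂ = q/y₂ = 9.87/5.68 = 1.74 m/s. E₁ = y₁ + V₁²/2g = 16.3 m; E₂ = y₂ + V₂²/2g = 5.83 m. ΔE = E₁ − E₂ = 10.5 m.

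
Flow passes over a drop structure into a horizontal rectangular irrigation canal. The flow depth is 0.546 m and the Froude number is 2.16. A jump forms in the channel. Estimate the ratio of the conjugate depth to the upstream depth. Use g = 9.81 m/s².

Fr₁ = 2.16 (given).
Bélanger equation: y₂/y₁ = ½[√(1 + 8Fr₁²) − 1] = ½[√38.32 − 1] = 2.60.

y₂/y₁ = 2.60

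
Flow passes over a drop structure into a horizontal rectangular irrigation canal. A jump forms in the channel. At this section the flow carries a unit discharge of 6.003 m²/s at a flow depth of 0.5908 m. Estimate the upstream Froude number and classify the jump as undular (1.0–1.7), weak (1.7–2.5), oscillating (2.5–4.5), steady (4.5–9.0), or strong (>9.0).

Fr₁ = 4.221; oscillating jump

V₁ = q/y₁ = 6.003/0.5908 = 10.16 m/s. Fr₁ = V₁/√(g·y₁) = 10.16/√(9.81×0.5908) = 4.221.
Fr₁ = 4.221 lies in the oscillating range.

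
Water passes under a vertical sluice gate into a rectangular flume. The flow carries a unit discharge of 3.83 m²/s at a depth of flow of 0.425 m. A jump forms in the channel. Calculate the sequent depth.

V₁ = q/y₁ = 3.83/0.425 = 9.01 m/s. Fr₁ = V₁/√(g·y₁) = 9.01/√(9.81×0.425) = 4.41.
Bélanger equation: y₂/y₁ = ½[√(1 + 8Fr₁²) − 1] = ½[√156.8 − 1] = 5.76.
y₂ = 5.76 × 0.425 = 2.45 m.

y₂ = 2.45 m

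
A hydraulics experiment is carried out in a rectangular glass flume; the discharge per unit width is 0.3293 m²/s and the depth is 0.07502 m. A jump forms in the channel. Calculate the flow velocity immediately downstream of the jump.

V₂ = 0.6500 m/s

V₁ = q/y₁ = 0.3293/0.07502 = 4.389 m/s. Fr₁ = V₁/√(g·y₁) = 4.389/√(9.81×0.07502) = 5.117.
Conjugate-depth relation: y₂/y₁ = ½[√(1 + 8Fr₁²) − 1] = ½[√210.45 − 1] = 6.753.
y₂ = 6.753 × 0.07502 = 0.5066 m.
V₂ = q/y₂ = 0.3293/0.5066 = 0.6500 m/s.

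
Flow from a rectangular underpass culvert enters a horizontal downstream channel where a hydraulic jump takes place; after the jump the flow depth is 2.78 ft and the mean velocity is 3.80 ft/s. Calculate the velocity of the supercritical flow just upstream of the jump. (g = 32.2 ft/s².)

Fr₂ = V₂/√(g·y₂) = 3.80/√(32.2×2.78) = 0.402.
From the momentum equation (using Fr₂), y₁/y₂ = ½[√(1 + 8Fr₂²) − 1] = ½[√2.290 − 1] = 0.257.
y₁ = 0.257 × 2.78 = 0.714 ft.
V₁ = q/y₁ = 10.6/0.714 = 14.8 ft/s.

V₁ = 14.8 ft/s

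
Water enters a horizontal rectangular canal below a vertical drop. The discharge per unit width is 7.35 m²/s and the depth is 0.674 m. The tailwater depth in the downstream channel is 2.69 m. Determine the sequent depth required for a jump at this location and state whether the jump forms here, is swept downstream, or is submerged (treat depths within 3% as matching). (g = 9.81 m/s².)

y₂ = 3.72 m; the jump is swept downstream

V₁ = q/y₁ = 7.35/0.674 = 10.9 m/s. Fr₁ = V₁/√(g·y₁) = 10.9/√(9.81×0.674) = 4.24.
By Bélanger, y₂/y₁ = ½[√(1 + 8Fr₁²) − 1] = ½[√144.9 − 1] = 5.52.
y₂ = 5.52 × 0.674 = 3.72 m.
Tailwater y_tw = 2.69 m: y_tw < y₂, so the jump is swept downstream.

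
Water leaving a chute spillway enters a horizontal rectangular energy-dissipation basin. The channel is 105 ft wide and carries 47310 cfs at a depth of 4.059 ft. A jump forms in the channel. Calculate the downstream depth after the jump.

q = Q/b = 47310/105 = 450.6 ft²/s; V₁ = q/y₁ = 111.0 ft/s. Fr₁ = V₁/√(g·y₁) = 9.710.
Conjugate-depth relation: y₂/y₁ = ½[√(1 + 8Fr₁²) − 1] = ½[√755.23 − 1] = 13.24.
y₂ = 13.24 × 4.059 = 53.74 ft.

y₂ = 53.74 ft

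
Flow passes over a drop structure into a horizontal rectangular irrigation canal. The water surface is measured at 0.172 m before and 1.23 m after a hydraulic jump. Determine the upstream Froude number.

Fr₁ = 5.40

For a rectangular channel the momentum equation gives q² = ½·g·y₁·y₂·(y₁ + y₂) = ½×9.81×0.172×1.23×1.40 = 1.45.
q = √1.45 = 1.21 m²/s.
V₁ = q/y₁ = 7.01 m/s; Fr₁ = V₁/√(g·y₁) = 5.40.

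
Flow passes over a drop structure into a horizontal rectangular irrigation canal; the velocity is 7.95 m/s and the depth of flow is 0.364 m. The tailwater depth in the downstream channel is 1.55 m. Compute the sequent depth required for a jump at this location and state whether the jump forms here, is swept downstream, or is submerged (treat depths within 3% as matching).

Fr₁ = V₁/√(g·y₁) = 7.95/√(9.81×0.364) = 4.21.
Conjugate-depth relation: y₂/y₁ = ½[√(1 + 8Fr₁²) − 1] = ½[√142.6 − 1] = 5.47.
y₂ = 5.47 × 0.364 = 1.99 m.
Tailwater y_tw = 1.55 m: y_tw < y₂, so the jump is swept downstream.

y₂ = 1.99 m; the jump is swept downstream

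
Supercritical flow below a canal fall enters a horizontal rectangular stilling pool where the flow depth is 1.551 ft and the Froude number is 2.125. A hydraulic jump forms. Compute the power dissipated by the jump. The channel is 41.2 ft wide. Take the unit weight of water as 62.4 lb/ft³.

Fr₁ = 2.125 (given).
Bélanger equation: y₂/y₁ = ½[√(1 + 8Fr₁²) − 1] = ½[√37.125 − 1] = 2.547.
y₂ = 2.547 × 1.551 = 3.950 ft.
V₁ = Fr₁·√(g·y₁) = 2.125×√(32.2×1.551) = 15.02 ft/s; q = V₁·y₁ = 23.29 ft²/s. V₂ = q/y₂ = 23.29/3.950 = 5.897 ft/s. E₁ = y₁ + V₁²/2g = 5.053 ft; E₂ = y₂ + V₂²/2g = 4.490 ft. ΔE = E₁ − E₂ = 0.5632 ft.
Q = q·b = 23.29 × 41.2 = 959.6 cfs. P = γ·Q·ΔE/550 = 62.4 × 959.6 × 0.5632 / 550 = 61.32 hp.

P = 61.32 hp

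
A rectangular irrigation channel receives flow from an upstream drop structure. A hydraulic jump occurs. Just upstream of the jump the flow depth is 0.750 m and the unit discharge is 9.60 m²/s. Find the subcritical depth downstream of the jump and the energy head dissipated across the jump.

y₂ = 4.64 m; ΔE = 4.24 m

V₁ = q/y₁ = 9.60/0.750 = 12.8 m/s. Fr₁ = V₁/√(g·y₁) = 12.8/√(9.81×0.750) = 4.72.
Bélanger equation: y₂/y₁ = ½[√(1 + 8Fr₁²) − 1] = ½[√179.1 − 1] = 6.19.
y₂ = 6.19 × 0.750 = 4.64 m.
Head loss: ΔE = (y₂ − y₁)³/(4y₁y₂) = (4.64 − 0.750)³/(4×0.750×4.64) = 59.1/13.9 = 4.24 m.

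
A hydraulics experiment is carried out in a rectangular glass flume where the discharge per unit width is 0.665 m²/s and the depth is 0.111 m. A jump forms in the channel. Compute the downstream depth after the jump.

y₂ = 0.847 m

V₁ = q/y₁ = 0.665/0.111 = 5.99 m/s. Fr₁ = V₁/√(g·y₁) = 5.99/√(9.81×0.111) = 5.74.
Bélanger equation: y₂/y₁ = ½[√(1 + 8Fr₁²) − 1] = ½[√264.7 − 1] = 7.63.
y₂ = 7.63 × 0.111 = 0.847 m.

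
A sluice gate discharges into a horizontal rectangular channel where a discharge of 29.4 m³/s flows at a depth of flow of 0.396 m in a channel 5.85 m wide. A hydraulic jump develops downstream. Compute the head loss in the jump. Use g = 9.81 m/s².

ΔE = 5.08 m

q = Q/b = 29.4/5.85 = 5.03 m²/s; V₁ = q/y₁ = 12.7 m/s. Fr₁ = V₁/√(g·y₁) = 6.44.
From the momentum equation for a rectangular channel, y₂/y₁ = ½[√(1 + 8Fr₁²) − 1] = ½[√332.7 − 1] = 8.62.
y₂ = 8.62 × 0.396 = 3.41 m.
V₂ = q/y₂ = 5.03/3.41 = 1.47 m/s. E₁ = y₁ + V₁²/2g = 8.61 m; E₂ = y₂ + V₂²/2g = 3.52 m. ΔE = E₁ − E₂ = 5.08 m.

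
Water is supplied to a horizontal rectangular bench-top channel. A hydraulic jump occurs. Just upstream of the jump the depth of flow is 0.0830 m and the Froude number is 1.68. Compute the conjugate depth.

y₂ = 0.160 m

Fr₁ = 1.68 (given).
Conjugate-depth relation: y₂/y₁ = ½[√(1 + 8Fr₁²) − 1] = ½[√23.58 − 1] = 1.93.
y₂ = 1.93 × 0.0830 = 0.160 m.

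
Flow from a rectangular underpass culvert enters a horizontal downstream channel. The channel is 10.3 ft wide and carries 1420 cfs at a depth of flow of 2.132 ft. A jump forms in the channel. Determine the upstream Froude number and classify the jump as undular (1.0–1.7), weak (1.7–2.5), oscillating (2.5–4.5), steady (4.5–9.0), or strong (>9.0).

q = Q/b = 1420/10.3 = 137.9 ft²/s; V₁ = q/y₁ = 64.66 ft/s. Fr₁ = V₁/√(g·y₁) = 7.804.
Fr₁ = 7.804 lies in the steady range.

Fr₁ = 7.804; steady jump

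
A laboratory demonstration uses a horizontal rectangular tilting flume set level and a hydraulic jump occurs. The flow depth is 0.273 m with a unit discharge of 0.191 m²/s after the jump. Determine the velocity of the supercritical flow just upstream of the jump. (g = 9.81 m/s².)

V₁ = 2.46 m/s

V₂ = q/y₂ = 0.191/0.273 = 0.700 m/s; Fr₂ = V₂/√(g·y₂) = 0.428.
From the momentum equation (using Fr₂), y₁/y₂ = ½[√(1 + 8Fr₂²) − 1] = ½[√2.462 − 1] = 0.285.
y₁ = 0.285 × 0.273 = 0.0777 m.
V₁ = q/y₁ = 0.191/0.0777 = 2.46 m/s.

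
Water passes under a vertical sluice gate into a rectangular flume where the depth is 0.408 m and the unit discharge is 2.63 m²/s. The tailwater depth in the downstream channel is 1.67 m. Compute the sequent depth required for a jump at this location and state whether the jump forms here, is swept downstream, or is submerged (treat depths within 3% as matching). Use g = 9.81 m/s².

y₂ = 1.67 m; the jump forms here

V₁ = q/y₁ = 2.63/0.408 = 6.45 m/s. Fr₁ = V₁/√(g·y₁) = 6.45/√(9.81×0.408) = 3.22.
From the momentum equation for a rectangular channel, y₂/y₁ = ½[√(1 + 8Fr₁²) − 1] = ½[√84.05 − 1] = 4.08.
y₂ = 4.08 × 0.408 = 1.67 m.
Tailwater y_tw = 1.67 m: y_tw ≈ y₂, so the jump forms here.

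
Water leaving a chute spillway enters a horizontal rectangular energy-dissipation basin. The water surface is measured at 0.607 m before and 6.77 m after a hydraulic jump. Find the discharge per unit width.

For a rectangular channel the momentum equation gives q² = ½·g·y₁·y₂·(y₁ + y₂) = ½×9.81×0.607×6.77×7.38 = 149.
q = √149 = 12.2 m²/s.

q = 12.2 m²/s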